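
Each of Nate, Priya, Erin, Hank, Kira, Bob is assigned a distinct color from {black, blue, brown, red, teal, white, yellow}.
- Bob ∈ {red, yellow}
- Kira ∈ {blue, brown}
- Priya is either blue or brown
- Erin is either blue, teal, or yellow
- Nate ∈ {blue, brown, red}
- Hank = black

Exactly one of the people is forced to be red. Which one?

Nate

Hank has just one choice, so Hank = black.
Among the 5 still-open variables, teal fits only Erin (and all 5 values in {blue, brown, red, teal, yellow} must be used), so Erin = teal.
Among the 4 still-open variables, yellow fits only Bob (and all 4 values in {blue, brown, red, yellow} must be used), so Bob = yellow.
Among the 3 still-open variables, red fits only Nate (and all 3 values in {blue, brown, red} must be used), so Nate = red.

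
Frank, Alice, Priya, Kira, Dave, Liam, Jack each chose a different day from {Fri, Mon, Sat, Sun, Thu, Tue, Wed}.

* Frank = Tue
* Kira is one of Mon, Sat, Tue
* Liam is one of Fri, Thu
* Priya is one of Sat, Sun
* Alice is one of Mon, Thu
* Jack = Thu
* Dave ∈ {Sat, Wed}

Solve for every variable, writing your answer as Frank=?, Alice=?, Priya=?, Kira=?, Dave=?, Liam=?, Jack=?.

Frank=Tue, Alice=Mon, Priya=Sun, Kira=Sat, Dave=Wed, Liam=Fri, Jack=Thu

Frank must be Tue (only option left). Strike Tue from Kira.
Jack must be Thu (only option left). Eliminate Thu elsewhere: Alice, Liam.
Alice's domain is down to {Mon}, so Alice = Mon. Remove Mon from Kira.
Kira must be Sat (only option left). So Priya, Dave can't be Sat.
Dave must be Wed (only option left).
Liam's domain is down to {Fri}, so Liam = Fri.
Priya's domain is down to {Sun}, so Priya = Sun.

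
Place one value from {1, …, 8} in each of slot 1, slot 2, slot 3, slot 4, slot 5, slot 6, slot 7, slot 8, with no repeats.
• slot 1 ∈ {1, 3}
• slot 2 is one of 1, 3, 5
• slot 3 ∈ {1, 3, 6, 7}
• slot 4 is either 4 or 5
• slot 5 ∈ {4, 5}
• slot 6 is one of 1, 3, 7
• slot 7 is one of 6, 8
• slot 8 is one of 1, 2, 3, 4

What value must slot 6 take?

Among the 8 variables, 2 fits only slot 8 (and all 8 values in {1, 2, 3, 4, 5, 6, 7, 8} must be used), so slot 8 = 2.
Among the 7 still-open variables, 8 fits only slot 7 (and all 7 values in {1, 3, 4, 5, 6, 7, 8} must be used), so slot 7 = 8.
The 6 still-open variables draw from only 6 values {1, 3, 4, 5, 6, 7}, so each is used; only slot 3 can be 6, hence slot 3 = 6.
Among the 5 still-open variables, 7 fits only slot 6 (and all 5 values in {1, 3, 4, 5, 7} must be used), so slot 6 = 7.

7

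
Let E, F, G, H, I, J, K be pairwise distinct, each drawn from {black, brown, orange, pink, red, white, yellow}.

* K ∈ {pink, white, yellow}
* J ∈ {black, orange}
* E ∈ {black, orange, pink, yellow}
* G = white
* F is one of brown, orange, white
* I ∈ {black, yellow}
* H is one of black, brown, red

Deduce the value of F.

brown

G must be white (only option left). Remove white from F, K.
The 6 still-open variables together cover exactly {black, brown, orange, pink, red, yellow} — 6 values for 6 variables — and red appears only in H's list, so H = red.
Among the 5 still-open variables, brown fits only F (and all 5 values in {black, brown, orange, pink, yellow} must be used), so F = brown.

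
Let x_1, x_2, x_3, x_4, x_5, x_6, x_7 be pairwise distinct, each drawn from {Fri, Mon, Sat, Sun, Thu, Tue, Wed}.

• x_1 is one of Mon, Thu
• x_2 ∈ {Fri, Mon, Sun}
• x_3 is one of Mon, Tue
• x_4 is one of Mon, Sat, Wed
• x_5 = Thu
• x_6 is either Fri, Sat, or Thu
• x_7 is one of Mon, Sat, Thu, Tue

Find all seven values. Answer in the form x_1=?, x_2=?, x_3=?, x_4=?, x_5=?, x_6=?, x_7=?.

x_5 must be Thu (only option left). Eliminate Thu elsewhere: x_1, x_6, x_7.
x_1 has just one choice, so x_1 = Mon. Remove Mon from x_2, x_3, x_4, x_7.
That leaves x_3 = Tue. So x_7 can't be Tue.
x_7 must be Sat (only option left). Strike Sat from x_4, x_6.
That leaves x_4 = Wed.
x_6 must be Fri (only option left). So x_2 can't be Fri.
x_2 has just one choice, so x_2 = Sun.

x_1=Mon, x_2=Sun, x_3=Tue, x_4=Wed, x_5=Thu, x_6=Fri, x_7=Sat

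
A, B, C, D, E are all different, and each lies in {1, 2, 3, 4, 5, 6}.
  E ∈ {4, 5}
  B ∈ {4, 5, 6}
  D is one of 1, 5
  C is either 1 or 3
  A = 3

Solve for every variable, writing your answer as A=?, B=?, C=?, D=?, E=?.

A=3, B=6, C=1, D=5, E=4

A must be 3 (only option left). Strike 3 from C.
C must be 1 (only option left). Strike 1 from D.
D must be 5 (only option left). Remove 5 from B, E.
E has just one choice, so E = 4. Strike 4 from B.
B has just one choice, so B = 6.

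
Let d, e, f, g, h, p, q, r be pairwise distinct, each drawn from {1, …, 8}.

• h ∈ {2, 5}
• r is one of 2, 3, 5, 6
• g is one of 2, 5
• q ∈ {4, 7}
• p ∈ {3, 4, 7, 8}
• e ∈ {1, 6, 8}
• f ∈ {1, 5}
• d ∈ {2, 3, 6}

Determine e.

g and h share exactly the 2 values {2, 5}; by pigeonhole those values go to them, so strike 2, 5 from d, f, r.
f must be 1 (only option left). Remove 1 from e.
d and r share exactly the 2 values {3, 6}; by pigeonhole those values go to them, so strike 3, 6 from e, p.
So e = 8.

8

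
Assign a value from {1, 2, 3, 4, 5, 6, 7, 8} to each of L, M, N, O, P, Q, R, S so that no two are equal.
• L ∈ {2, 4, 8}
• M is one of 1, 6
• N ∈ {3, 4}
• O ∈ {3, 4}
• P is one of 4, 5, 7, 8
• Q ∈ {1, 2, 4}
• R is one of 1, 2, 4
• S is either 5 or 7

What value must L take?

8

Among the 8 variables, 6 fits only M (and all 8 values in {1, 2, 3, 4, 5, 6, 7, 8} must be used), so M = 6.
The 2 variables N and O are confined to {3, 4}, which locks those values in; drop them from L, P, Q, R.
The 2 variables Q and R are confined to {1, 2}, which locks those values in; drop them from L.
So L = 8.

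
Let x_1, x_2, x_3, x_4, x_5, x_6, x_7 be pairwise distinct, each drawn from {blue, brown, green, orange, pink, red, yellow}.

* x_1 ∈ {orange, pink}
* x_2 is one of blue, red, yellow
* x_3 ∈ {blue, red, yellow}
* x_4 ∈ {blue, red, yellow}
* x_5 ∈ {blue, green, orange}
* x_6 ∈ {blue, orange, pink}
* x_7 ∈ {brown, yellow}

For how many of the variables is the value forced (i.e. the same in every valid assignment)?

The 7 variables together cover exactly {blue, brown, green, orange, pink, red, yellow} — 7 values for 7 variables — and brown appears only in x_7's list, so x_7 = brown.
Among the 6 still-open variables, green fits only x_5 (and all 6 values in {blue, green, orange, pink, red, yellow} must be used), so x_5 = green.
x_2, x_3, x_4 between them cover only {blue, red, yellow} — a naked triple. Remove those values from x_6.
Determined: x_5=green, x_7=brown. The other variables each still have more than one consistent value. That makes 2.

2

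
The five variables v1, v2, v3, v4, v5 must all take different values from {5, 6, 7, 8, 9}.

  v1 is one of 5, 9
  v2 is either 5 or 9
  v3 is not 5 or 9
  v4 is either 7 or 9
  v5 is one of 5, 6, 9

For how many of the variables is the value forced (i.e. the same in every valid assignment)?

The 5 variables together cover exactly {5, 6, 7, 8, 9} — 5 values for 5 variables — and 8 appears only in v3's list, so v3 = 8.
Among the 4 still-open variables, 6 fits only v5 (and all 4 values in {5, 6, 7, 9} must be used), so v5 = 6.
The 3 still-open variables draw from only 3 values {5, 7, 9}, so each is used; only v4 can be 7, hence v4 = 7.
Determined: v3=8, v4=7, v5=6. The other variables each still have more than one consistent value. That makes 3.

3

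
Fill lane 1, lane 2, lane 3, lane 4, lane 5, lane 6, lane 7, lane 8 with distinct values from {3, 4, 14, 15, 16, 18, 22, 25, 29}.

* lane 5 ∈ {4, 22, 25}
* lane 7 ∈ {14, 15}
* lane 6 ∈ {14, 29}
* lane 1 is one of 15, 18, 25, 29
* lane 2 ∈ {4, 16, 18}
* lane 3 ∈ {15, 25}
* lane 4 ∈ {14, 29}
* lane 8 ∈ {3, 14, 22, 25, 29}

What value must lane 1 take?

18

lane 4 and lane 6 between them cover only {14, 29} — a naked pair. Remove those values from lane 1, lane 7, lane 8.
lane 7 must be 15 (only option left). Remove 15 from lane 1, lane 3.
lane 3 must be 25 (only option left). Eliminate 25 elsewhere: lane 1, lane 5, lane 8.
So lane 1 = 18.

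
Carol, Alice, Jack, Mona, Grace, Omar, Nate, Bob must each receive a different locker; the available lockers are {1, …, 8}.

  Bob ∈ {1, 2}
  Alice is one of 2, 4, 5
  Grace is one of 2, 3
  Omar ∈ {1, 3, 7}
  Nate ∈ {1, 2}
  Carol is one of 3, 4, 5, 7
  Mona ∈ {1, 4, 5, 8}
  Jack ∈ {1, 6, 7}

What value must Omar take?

The 8 variables together cover exactly {1, 2, 3, 4, 5, 6, 7, 8} — 8 values for 8 variables — and 6 appears only in Jack's list, so Jack = 6.
Among the 7 still-open variables, 8 fits only Mona (and all 7 values in {1, 2, 3, 4, 5, 7, 8} must be used), so Mona = 8.
Nate and Bob share exactly the 2 values {1, 2}; by pigeonhole those values go to them, so strike 1, 2 from Alice, Grace, Omar.
Grace has just one choice, so Grace = 3. Strike 3 from Carol, Omar.
So Omar = 7.

7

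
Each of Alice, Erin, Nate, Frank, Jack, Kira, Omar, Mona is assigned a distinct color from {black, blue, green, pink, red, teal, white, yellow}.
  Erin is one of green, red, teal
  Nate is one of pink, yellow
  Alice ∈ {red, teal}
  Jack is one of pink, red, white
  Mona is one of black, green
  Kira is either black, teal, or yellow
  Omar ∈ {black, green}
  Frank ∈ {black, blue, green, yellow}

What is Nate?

pink

The 8 variables together cover exactly {black, blue, green, pink, red, teal, white, yellow} — 8 values for 8 variables — and blue appears only in Frank's list, so Frank = blue.
The 7 still-open variables draw from only 7 values {black, green, pink, red, teal, white, yellow}, so each is used; only Jack can be white, hence Jack = white.
Among the 6 still-open variables, pink fits only Nate (and all 6 values in {black, green, pink, red, teal, yellow} must be used), so Nate = pink.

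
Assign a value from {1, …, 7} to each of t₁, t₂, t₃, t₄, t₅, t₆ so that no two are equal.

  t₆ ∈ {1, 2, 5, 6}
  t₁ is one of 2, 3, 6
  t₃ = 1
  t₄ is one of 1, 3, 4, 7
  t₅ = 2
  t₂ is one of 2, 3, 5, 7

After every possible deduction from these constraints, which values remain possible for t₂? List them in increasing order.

t₃ must be 1 (only option left). Strike 1 from t₄, t₆.
That leaves t₅ = 2. Remove 2 from t₁, t₂, t₆.
No further eliminations apply; t₂ can still be any of 3, 5, 7.

3, 5, 7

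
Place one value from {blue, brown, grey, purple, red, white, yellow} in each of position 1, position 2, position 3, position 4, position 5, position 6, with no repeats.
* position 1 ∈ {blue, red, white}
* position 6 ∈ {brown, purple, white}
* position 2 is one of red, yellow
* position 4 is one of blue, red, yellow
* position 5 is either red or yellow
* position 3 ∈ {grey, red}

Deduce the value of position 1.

white

The 2 variables position 2 and position 5 are confined to {red, yellow}, which locks those values in; drop them from position 1, position 3, position 4.
position 3 must be grey (only option left).
position 4 has just one choice, so position 4 = blue. Remove blue from position 1.
So position 1 = white.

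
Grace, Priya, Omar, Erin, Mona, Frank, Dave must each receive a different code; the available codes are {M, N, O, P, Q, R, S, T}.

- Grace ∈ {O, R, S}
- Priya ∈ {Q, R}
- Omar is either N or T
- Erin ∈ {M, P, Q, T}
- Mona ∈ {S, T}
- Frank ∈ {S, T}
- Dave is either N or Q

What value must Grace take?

Mona and Frank share exactly the 2 values {S, T}; by pigeonhole those values go to them, so strike S, T from Grace, Omar, Erin.
Omar must be N (only option left). So Dave can't be N.
That leaves Dave = Q. Remove Q from Priya, Erin.
Priya's domain is down to {R}, so Priya = R. So Grace can't be R.
So Grace = O.

O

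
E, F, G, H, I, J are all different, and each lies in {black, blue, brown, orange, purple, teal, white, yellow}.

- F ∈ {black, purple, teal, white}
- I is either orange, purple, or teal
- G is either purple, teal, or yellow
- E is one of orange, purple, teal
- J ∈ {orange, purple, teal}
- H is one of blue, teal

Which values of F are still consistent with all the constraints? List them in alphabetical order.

The 3 variables E, I, J are confined to {orange, purple, teal}, which locks those values in; drop them from F, G, H.
That leaves G = yellow.
H's domain is down to {blue}, so H = blue.
No further eliminations apply; F can still be any of black, white.

black, white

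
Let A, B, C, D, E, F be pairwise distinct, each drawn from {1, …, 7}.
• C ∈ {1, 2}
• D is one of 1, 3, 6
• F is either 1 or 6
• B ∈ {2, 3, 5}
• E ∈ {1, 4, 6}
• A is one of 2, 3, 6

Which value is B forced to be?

5

The 6 variables together cover exactly {1, 2, 3, 4, 5, 6} — 6 values for 6 variables — and 4 appears only in E's list, so E = 4.
The 5 still-open variables together cover exactly {1, 2, 3, 5, 6} — 5 values for 5 variables — and 5 appears only in B's list, so B = 5.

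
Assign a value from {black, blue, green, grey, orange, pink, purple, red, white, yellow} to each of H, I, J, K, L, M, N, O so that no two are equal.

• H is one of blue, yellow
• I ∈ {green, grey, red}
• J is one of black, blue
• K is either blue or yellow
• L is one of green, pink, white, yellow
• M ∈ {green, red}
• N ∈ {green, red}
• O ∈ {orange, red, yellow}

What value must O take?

orange

The 2 variables H and K are confined to {blue, yellow}, which locks those values in; drop them from J, L, O.
J must be black (only option left).
M and N share exactly the 2 values {green, red}; by pigeonhole those values go to them, so strike green, red from I, L, O.
So O = orange.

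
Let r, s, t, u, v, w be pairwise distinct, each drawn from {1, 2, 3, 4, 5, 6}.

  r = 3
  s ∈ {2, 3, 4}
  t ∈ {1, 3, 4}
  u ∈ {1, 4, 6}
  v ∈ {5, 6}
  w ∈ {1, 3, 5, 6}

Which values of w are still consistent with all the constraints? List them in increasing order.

r has just one choice, so r = 3. Remove 3 from s, t, w.
The 5 still-open variables together cover exactly {1, 2, 4, 5, 6} — 5 values for 5 variables — and 2 appears only in s's list, so s = 2.
No further eliminations apply; w can still be any of 1, 5, 6.

1, 5, 6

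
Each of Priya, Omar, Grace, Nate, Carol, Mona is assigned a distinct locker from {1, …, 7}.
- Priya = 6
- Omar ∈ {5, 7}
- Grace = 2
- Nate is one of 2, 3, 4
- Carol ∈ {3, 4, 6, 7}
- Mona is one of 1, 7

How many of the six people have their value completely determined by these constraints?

2

Priya's domain is down to {6}, so Priya = 6. Strike 6 from Carol.
Grace's domain is down to {2}, so Grace = 2. Remove 2 from Nate.
Determined: Priya=6, Grace=2. The other people each still have more than one consistent value. That makes 2.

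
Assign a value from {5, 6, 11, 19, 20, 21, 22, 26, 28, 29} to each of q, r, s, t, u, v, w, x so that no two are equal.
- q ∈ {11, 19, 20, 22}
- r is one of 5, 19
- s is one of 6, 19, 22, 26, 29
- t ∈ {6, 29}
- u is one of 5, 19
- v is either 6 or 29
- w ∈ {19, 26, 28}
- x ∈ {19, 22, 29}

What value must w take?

r and u between them cover only {5, 19} — a naked pair. Remove those values from q, s, w, x.
t and v between them cover only {6, 29} — a naked pair. Remove those values from s, x.
x's domain is down to {22}, so x = 22. Remove 22 from q, s.
s's domain is down to {26}, so s = 26. So w can't be 26.
So w = 28.

28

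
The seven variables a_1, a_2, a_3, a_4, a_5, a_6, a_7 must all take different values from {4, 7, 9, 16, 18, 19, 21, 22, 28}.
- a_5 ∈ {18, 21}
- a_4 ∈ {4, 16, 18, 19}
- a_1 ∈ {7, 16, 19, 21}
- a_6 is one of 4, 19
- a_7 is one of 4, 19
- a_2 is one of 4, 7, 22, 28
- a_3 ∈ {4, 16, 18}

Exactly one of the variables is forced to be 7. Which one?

The 2 variables a_6 and a_7 are confined to {4, 19}, which locks those values in; drop them from a_1, a_2, a_3, a_4.
a_3 and a_4 share exactly the 2 values {16, 18}; by pigeonhole those values go to them, so strike 16, 18 from a_1, a_5.
a_5 has just one choice, so a_5 = 21. Remove 21 from a_1.
So 7 goes to a_1.

a_1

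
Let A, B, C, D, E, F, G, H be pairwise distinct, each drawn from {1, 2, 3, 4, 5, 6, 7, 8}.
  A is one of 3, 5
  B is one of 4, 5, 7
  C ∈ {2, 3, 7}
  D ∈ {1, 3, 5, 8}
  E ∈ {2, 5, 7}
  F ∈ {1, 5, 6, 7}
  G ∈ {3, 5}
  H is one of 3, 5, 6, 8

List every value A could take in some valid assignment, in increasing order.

Among the 8 variables, 4 fits only B (and all 8 values in {1, 2, 3, 4, 5, 6, 7, 8} must be used), so B = 4.
A and G between them cover only {3, 5} — a naked pair. Remove those values from C, D, E, F, H.
C and E between them cover only {2, 7} — a naked pair. Remove those values from F.
No further eliminations apply; A can still be any of 3, 5.

3, 5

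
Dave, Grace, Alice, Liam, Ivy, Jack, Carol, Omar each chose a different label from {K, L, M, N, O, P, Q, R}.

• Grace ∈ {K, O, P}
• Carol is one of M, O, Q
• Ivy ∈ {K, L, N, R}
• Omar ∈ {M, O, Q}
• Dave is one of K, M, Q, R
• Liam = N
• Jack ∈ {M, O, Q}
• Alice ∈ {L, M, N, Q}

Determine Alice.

L

Liam must be N (only option left). Eliminate N elsewhere: Alice, Ivy.
Among the 7 still-open variables, P fits only Grace (and all 7 values in {K, L, M, O, P, Q, R} must be used), so Grace = P.
Jack, Carol, Omar between them cover only {M, O, Q} — a naked triple. Remove those values from Dave, Alice.
So Alice = L.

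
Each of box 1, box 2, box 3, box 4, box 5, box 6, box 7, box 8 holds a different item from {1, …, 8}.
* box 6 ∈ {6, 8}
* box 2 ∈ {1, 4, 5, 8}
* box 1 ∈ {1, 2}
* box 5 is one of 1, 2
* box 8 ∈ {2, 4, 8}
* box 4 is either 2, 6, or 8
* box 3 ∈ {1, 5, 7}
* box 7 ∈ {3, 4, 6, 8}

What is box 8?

4

Among the 8 variables, 3 fits only box 7 (and all 8 values in {1, 2, 3, 4, 5, 6, 7, 8} must be used), so box 7 = 3.
The 7 still-open variables together cover exactly {1, 2, 4, 5, 6, 7, 8} — 7 values for 7 variables — and 7 appears only in box 3's list, so box 3 = 7.
The 6 still-open variables together cover exactly {1, 2, 4, 5, 6, 8} — 6 values for 6 variables — and 5 appears only in box 2's list, so box 2 = 5.
Among the 5 still-open variables, 4 fits only box 8 (and all 5 values in {1, 2, 4, 6, 8} must be used), so box 8 = 4.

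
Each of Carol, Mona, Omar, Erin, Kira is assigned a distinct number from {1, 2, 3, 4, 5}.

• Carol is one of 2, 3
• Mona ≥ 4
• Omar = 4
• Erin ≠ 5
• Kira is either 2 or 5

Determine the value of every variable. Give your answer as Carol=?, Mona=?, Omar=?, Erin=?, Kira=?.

Carol=3, Mona=5, Omar=4, Erin=1, Kira=2

Omar's domain is down to {4}, so Omar = 4. Eliminate 4 elsewhere: Mona, Erin.
That leaves Mona = 5. Eliminate 5 elsewhere: Kira.
Kira's domain is down to {2}, so Kira = 2. Strike 2 from Carol, Erin.
Carol has just one choice, so Carol = 3. Strike 3 from Erin.
Erin must be 1 (only option left).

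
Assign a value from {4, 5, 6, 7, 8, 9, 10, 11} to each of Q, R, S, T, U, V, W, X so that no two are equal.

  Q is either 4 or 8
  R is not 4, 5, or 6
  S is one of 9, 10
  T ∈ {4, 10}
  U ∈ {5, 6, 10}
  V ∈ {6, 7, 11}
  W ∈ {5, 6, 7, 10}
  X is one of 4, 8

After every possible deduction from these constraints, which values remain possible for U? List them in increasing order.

5, 6

The 2 variables Q and X are confined to {4, 8}, which locks those values in; drop them from R, T.
T must be 10 (only option left). So R, S, U, W can't be 10.
S's domain is down to {9}, so S = 9. Eliminate 9 elsewhere: R.
No further eliminations apply; U can still be any of 5, 6.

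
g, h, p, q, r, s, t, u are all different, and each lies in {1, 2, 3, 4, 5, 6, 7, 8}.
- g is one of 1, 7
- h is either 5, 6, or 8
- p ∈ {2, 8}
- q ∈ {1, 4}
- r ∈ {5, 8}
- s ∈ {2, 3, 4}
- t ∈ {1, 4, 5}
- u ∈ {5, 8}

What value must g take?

The 8 variables together cover exactly {1, 2, 3, 4, 5, 6, 7, 8} — 8 values for 8 variables — and 3 appears only in s's list, so s = 3.
The 7 still-open variables draw from only 7 values {1, 2, 4, 5, 6, 7, 8}, so each is used; only p can be 2, hence p = 2.
The 6 still-open variables draw from only 6 values {1, 4, 5, 6, 7, 8}, so each is used; only h can be 6, hence h = 6.
The 5 still-open variables together cover exactly {1, 4, 5, 7, 8} — 5 values for 5 variables — and 7 appears only in g's list, so g = 7.

7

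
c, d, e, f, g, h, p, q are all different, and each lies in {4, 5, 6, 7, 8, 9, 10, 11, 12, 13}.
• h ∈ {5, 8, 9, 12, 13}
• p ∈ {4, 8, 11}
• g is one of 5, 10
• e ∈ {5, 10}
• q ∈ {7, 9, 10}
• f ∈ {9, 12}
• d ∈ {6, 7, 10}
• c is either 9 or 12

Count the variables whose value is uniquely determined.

c and f share exactly the 2 values {9, 12}; by pigeonhole those values go to them, so strike 9, 12 from h, q.
e and g between them cover only {5, 10} — a naked pair. Remove those values from d, h, q.
q must be 7 (only option left). Strike 7 from d.
d has just one choice, so d = 6.
Determined: d=6, q=7. The other variables each still have more than one consistent value. That makes 2.

2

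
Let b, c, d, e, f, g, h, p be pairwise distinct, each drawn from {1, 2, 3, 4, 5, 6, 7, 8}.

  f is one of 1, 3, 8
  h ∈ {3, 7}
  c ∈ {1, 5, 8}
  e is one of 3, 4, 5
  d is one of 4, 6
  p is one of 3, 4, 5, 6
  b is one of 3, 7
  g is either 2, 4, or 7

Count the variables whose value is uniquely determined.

The 8 variables together cover exactly {1, 2, 3, 4, 5, 6, 7, 8} — 8 values for 8 variables — and 2 appears only in g's list, so g = 2.
b and h share exactly the 2 values {3, 7}; by pigeonhole those values go to them, so strike 3, 7 from e, f, p.
d, e, p share exactly the 3 values {4, 5, 6}; by pigeonhole those values go to them, so strike 4, 5, 6 from c.
Determined: g=2. The other variables each still have more than one consistent value. That makes 1.

1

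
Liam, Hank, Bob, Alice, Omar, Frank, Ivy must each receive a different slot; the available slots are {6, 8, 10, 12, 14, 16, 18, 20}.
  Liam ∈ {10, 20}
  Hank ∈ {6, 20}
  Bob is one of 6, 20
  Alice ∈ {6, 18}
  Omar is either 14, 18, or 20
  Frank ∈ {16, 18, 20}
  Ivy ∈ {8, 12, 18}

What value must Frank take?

Hank and Bob between them cover only {6, 20} — a naked pair. Remove those values from Liam, Alice, Omar, Frank.
That leaves Liam = 10.
Alice must be 18 (only option left). So Omar, Frank, Ivy can't be 18.
So Frank = 16.

16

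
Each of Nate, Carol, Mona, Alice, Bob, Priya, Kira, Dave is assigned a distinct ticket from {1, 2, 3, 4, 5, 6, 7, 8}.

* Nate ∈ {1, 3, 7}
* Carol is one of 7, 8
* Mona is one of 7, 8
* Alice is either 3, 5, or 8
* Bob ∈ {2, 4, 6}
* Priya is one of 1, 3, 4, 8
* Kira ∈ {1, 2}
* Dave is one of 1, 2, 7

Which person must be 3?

The 8 variables together cover exactly {1, 2, 3, 4, 5, 6, 7, 8} — 8 values for 8 variables — and 5 appears only in Alice's list, so Alice = 5.
The 7 still-open variables together cover exactly {1, 2, 3, 4, 6, 7, 8} — 7 values for 7 variables — and 6 appears only in Bob's list, so Bob = 6.
The 6 still-open variables together cover exactly {1, 2, 3, 4, 7, 8} — 6 values for 6 variables — and 4 appears only in Priya's list, so Priya = 4.
The 5 still-open variables draw from only 5 values {1, 2, 3, 7, 8}, so each is used; only Nate can be 3, hence Nate = 3.

Nate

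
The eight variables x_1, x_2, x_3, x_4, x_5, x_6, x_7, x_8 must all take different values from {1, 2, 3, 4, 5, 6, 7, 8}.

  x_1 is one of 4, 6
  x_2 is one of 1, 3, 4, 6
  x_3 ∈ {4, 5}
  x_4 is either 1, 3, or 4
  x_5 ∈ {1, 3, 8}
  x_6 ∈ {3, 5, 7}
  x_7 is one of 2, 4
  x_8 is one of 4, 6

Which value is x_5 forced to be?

8

The 8 variables draw from only 8 values {1, 2, 3, 4, 5, 6, 7, 8}, so each is used; only x_7 can be 2, hence x_7 = 2.
The 7 still-open variables draw from only 7 values {1, 3, 4, 5, 6, 7, 8}, so each is used; only x_6 can be 7, hence x_6 = 7.
The 6 still-open variables together cover exactly {1, 3, 4, 5, 6, 8} — 6 values for 6 variables — and 5 appears only in x_3's list, so x_3 = 5.
Among the 5 still-open variables, 8 fits only x_5 (and all 5 values in {1, 3, 4, 6, 8} must be used), so x_5 = 8.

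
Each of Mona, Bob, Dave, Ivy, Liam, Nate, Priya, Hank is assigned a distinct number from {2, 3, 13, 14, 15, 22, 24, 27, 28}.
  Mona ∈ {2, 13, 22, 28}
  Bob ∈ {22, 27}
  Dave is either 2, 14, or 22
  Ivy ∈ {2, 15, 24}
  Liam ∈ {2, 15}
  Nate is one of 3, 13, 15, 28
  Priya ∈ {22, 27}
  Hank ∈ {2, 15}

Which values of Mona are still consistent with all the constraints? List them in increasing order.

13, 28

Bob and Priya between them cover only {22, 27} — a naked pair. Remove those values from Mona, Dave.
Liam and Hank share exactly the 2 values {2, 15}; by pigeonhole those values go to them, so strike 2, 15 from Mona, Dave, Ivy, Nate.
Dave's domain is down to {14}, so Dave = 14.
Ivy's domain is down to {24}, so Ivy = 24.
No further eliminations apply; Mona can still be any of 13, 28.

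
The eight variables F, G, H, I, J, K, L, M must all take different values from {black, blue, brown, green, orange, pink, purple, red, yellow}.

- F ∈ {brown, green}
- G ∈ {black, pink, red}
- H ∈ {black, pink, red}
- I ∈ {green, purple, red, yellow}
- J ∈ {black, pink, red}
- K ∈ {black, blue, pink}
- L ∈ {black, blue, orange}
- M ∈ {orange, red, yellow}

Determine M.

yellow

G, H, J between them cover only {black, pink, red} — a naked triple. Remove those values from I, K, L, M.
K has just one choice, so K = blue. So L can't be blue.
L's domain is down to {orange}, so L = orange. Eliminate orange elsewhere: M.
So M = yellow.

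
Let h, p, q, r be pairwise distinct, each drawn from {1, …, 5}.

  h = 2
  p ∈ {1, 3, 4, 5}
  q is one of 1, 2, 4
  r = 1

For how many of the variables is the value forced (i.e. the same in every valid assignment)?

3

h must be 2 (only option left). So q can't be 2.
r has just one choice, so r = 1. So p, q can't be 1.
q's domain is down to {4}, so q = 4. Eliminate 4 elsewhere: p.
Determined: h=2, q=4, r=1. The other variables each still have more than one consistent value. That makes 3.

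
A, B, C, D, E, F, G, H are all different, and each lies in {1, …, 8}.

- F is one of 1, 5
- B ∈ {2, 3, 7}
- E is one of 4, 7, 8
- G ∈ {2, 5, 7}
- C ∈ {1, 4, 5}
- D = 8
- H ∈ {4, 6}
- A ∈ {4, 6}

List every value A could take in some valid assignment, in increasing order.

4, 6

D has just one choice, so D = 8. Eliminate 8 elsewhere: E.
The 7 still-open variables together cover exactly {1, 2, 3, 4, 5, 6, 7} — 7 values for 7 variables — and 3 appears only in B's list, so B = 3.
The 6 still-open variables draw from only 6 values {1, 2, 4, 5, 6, 7}, so each is used; only G can be 2, hence G = 2.
The 5 still-open variables together cover exactly {1, 4, 5, 6, 7} — 5 values for 5 variables — and 7 appears only in E's list, so E = 7.
A and H share exactly the 2 values {4, 6}; by pigeonhole those values go to them, so strike 4, 6 from C.
No further eliminations apply; A can still be any of 4, 6.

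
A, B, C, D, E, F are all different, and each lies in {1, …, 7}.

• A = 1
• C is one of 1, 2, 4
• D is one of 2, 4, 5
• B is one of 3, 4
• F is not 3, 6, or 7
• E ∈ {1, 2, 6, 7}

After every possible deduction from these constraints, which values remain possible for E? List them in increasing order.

A has just one choice, so A = 1. So C, E, F can't be 1.
C, D, F share exactly the 3 values {2, 4, 5}; by pigeonhole those values go to them, so strike 2, 4, 5 from B, E.
B's domain is down to {3}, so B = 3.
No further eliminations apply; E can still be any of 6, 7.

6, 7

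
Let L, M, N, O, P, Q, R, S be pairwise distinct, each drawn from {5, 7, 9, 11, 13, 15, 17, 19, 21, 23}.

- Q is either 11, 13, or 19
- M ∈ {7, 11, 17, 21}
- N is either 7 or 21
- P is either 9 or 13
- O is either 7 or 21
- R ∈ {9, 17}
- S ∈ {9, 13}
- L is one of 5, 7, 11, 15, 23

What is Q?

N and O share exactly the 2 values {7, 21}; by pigeonhole those values go to them, so strike 7, 21 from L, M.
P and S share exactly the 2 values {9, 13}; by pigeonhole those values go to them, so strike 9, 13 from Q, R.
R has just one choice, so R = 17. Remove 17 from M.
That leaves M = 11. Strike 11 from L, Q.
So Q = 19.

19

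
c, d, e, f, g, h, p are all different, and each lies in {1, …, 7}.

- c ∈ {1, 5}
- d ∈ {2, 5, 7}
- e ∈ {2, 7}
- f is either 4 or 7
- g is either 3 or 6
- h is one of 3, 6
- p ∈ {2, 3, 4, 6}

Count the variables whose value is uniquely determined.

Among the 7 variables, 1 fits only c (and all 7 values in {1, 2, 3, 4, 5, 6, 7} must be used), so c = 1.
The 6 still-open variables together cover exactly {2, 3, 4, 5, 6, 7} — 6 values for 6 variables — and 5 appears only in d's list, so d = 5.
g and h share exactly the 2 values {3, 6}; by pigeonhole those values go to them, so strike 3, 6 from p.
Determined: c=1, d=5. The other variables each still have more than one consistent value. That makes 2.

2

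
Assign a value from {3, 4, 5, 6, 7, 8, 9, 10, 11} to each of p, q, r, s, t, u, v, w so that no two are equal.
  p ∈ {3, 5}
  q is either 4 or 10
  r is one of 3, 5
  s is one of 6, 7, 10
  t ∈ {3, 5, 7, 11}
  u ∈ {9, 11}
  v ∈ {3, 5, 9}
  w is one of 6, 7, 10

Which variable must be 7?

The 8 variables draw from only 8 values {3, 4, 5, 6, 7, 9, 10, 11}, so each is used; only q can be 4, hence q = 4.
The 2 variables p and r are confined to {3, 5}, which locks those values in; drop them from t, v.
v has just one choice, so v = 9. Remove 9 from u.
u must be 11 (only option left). Strike 11 from t.
So 7 goes to t.

t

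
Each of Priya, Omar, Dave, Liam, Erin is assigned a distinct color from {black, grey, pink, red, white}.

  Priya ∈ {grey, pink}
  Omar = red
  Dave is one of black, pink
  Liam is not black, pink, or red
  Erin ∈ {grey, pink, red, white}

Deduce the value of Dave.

Omar's domain is down to {red}, so Omar = red. Eliminate red elsewhere: Erin.
The 4 still-open variables draw from only 4 values {black, grey, pink, white}, so each is used; only Dave can be black, hence Dave = black.

black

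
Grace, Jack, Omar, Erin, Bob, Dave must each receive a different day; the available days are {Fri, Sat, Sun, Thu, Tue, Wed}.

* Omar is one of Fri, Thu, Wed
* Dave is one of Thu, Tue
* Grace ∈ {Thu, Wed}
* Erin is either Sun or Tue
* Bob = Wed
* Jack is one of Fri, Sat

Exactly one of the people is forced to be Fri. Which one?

Bob has just one choice, so Bob = Wed. Remove Wed from Grace, Omar.
That leaves Grace = Thu. Eliminate Thu elsewhere: Omar, Dave.
So Fri goes to Omar.

Omar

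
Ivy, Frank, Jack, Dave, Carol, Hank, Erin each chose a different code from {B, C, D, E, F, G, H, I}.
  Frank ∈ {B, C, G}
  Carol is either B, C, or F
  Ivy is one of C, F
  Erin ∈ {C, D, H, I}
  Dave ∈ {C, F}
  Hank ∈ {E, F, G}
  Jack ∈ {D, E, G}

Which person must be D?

Jack

The 2 variables Ivy and Dave are confined to {C, F}, which locks those values in; drop them from Frank, Carol, Hank, Erin.
That leaves Carol = B. So Frank can't be B.
Frank must be G (only option left). Strike G from Jack, Hank.
Hank's domain is down to {E}, so Hank = E. So Jack can't be E.
So D goes to Jack.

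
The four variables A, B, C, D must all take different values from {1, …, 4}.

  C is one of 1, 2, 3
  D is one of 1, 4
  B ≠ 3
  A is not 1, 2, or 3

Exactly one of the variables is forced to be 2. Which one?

A's domain is down to {4}, so A = 4. Eliminate 4 elsewhere: B, D.
D has just one choice, so D = 1. Remove 1 from B, C.
So 2 goes to B.

B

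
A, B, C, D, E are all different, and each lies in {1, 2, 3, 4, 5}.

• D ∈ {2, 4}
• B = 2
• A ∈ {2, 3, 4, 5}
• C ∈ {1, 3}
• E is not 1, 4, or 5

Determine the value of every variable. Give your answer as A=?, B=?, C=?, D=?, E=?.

B has just one choice, so B = 2. Remove 2 from A, D, E.
D must be 4 (only option left). Eliminate 4 elsewhere: A.
E must be 3 (only option left). Eliminate 3 elsewhere: A, C.
A has just one choice, so A = 5.
C must be 1 (only option left).

A=5, B=2, C=1, D=4, E=3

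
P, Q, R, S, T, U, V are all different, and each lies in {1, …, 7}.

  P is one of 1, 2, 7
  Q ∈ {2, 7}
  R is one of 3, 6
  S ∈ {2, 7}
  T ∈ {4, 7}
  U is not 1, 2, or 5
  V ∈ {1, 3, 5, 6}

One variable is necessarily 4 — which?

T

Among the 7 variables, 5 fits only V (and all 7 values in {1, 2, 3, 4, 5, 6, 7} must be used), so V = 5.
Among the 6 still-open variables, 1 fits only P (and all 6 values in {1, 2, 3, 4, 6, 7} must be used), so P = 1.
Q and S share exactly the 2 values {2, 7}; by pigeonhole those values go to them, so strike 2, 7 from T, U.
So 4 goes to T.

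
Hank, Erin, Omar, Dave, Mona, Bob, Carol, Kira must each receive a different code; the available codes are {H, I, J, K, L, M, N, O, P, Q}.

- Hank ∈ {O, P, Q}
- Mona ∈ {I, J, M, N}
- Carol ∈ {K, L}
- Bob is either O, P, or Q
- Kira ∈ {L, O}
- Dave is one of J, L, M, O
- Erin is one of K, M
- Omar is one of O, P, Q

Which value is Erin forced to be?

The 3 variables Hank, Omar, Bob are confined to {O, P, Q}, which locks those values in; drop them from Dave, Kira.
That leaves Kira = L. Remove L from Dave, Carol.
That leaves Carol = K. Strike K from Erin.
So Erin = M.

M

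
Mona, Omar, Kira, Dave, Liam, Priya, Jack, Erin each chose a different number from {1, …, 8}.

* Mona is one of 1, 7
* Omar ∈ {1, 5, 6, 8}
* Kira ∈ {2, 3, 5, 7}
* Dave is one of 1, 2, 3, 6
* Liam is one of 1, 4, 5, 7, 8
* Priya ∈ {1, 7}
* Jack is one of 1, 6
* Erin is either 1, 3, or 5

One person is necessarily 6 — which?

The 8 variables together cover exactly {1, 2, 3, 4, 5, 6, 7, 8} — 8 values for 8 variables — and 4 appears only in Liam's list, so Liam = 4.
The 7 still-open variables together cover exactly {1, 2, 3, 5, 6, 7, 8} — 7 values for 7 variables — and 8 appears only in Omar's list, so Omar = 8.
The 2 variables Mona and Priya are confined to {1, 7}, which locks those values in; drop them from Kira, Dave, Jack, Erin.
So 6 goes to Jack.

Jack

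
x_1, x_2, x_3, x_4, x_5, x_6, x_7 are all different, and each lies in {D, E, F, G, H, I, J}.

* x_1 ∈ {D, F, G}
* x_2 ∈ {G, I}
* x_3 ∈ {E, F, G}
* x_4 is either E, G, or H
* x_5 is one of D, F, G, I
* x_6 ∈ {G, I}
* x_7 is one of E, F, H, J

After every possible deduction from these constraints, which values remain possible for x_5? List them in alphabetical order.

Among the 7 variables, J fits only x_7 (and all 7 values in {D, E, F, G, H, I, J} must be used), so x_7 = J.
The 6 still-open variables together cover exactly {D, E, F, G, H, I} — 6 values for 6 variables — and H appears only in x_4's list, so x_4 = H.
The 5 still-open variables draw from only 5 values {D, E, F, G, I}, so each is used; only x_3 can be E, hence x_3 = E.
x_2 and x_6 between them cover only {G, I} — a naked pair. Remove those values from x_1, x_5.
No further eliminations apply; x_5 can still be any of D, F.

D, F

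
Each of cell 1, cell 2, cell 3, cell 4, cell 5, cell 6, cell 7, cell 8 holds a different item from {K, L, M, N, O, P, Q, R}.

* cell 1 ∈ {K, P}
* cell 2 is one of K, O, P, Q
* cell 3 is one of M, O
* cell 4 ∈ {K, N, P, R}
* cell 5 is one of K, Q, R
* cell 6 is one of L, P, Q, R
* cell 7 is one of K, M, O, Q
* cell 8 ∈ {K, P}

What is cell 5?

Among the 8 variables, L fits only cell 6 (and all 8 values in {K, L, M, N, O, P, Q, R} must be used), so cell 6 = L.
The 7 still-open variables together cover exactly {K, M, N, O, P, Q, R} — 7 values for 7 variables — and N appears only in cell 4's list, so cell 4 = N.
The 6 still-open variables draw from only 6 values {K, M, O, P, Q, R}, so each is used; only cell 5 can be R, hence cell 5 = R.

R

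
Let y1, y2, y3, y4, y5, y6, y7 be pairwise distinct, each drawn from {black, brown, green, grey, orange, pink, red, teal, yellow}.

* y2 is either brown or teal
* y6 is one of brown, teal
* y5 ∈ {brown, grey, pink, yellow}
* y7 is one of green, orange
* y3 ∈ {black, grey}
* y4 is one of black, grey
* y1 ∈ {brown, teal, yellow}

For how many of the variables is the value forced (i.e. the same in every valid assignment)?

y2 and y6 share exactly the 2 values {brown, teal}; by pigeonhole those values go to them, so strike brown, teal from y1, y5.
y1 has just one choice, so y1 = yellow. Strike yellow from y5.
y3 and y4 share exactly the 2 values {black, grey}; by pigeonhole those values go to them, so strike black, grey from y5.
y5 has just one choice, so y5 = pink.
Determined: y1=yellow, y5=pink. The other variables each still have more than one consistent value. That makes 2.

2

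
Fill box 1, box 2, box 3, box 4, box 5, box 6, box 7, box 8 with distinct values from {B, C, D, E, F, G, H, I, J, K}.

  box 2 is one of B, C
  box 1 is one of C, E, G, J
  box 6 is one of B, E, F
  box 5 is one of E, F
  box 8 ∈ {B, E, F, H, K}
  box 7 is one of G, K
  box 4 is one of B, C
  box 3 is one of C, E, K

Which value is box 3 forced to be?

The 8 variables draw from only 8 values {B, C, E, F, G, H, J, K}, so each is used; only box 8 can be H, hence box 8 = H.
The 7 still-open variables together cover exactly {B, C, E, F, G, J, K} — 7 values for 7 variables — and J appears only in box 1's list, so box 1 = J.
Among the 6 still-open variables, G fits only box 7 (and all 6 values in {B, C, E, F, G, K} must be used), so box 7 = G.
The 5 still-open variables together cover exactly {B, C, E, F, K} — 5 values for 5 variables — and K appears only in box 3's list, so box 3 = K.

K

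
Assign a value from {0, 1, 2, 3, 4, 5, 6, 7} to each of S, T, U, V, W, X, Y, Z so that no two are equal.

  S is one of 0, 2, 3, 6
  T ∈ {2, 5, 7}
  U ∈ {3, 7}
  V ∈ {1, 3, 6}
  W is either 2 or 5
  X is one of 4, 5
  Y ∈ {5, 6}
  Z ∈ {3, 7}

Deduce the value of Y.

Among the 8 variables, 0 fits only S (and all 8 values in {0, 1, 2, 3, 4, 5, 6, 7} must be used), so S = 0.
The 7 still-open variables together cover exactly {1, 2, 3, 4, 5, 6, 7} — 7 values for 7 variables — and 1 appears only in V's list, so V = 1.
The 6 still-open variables together cover exactly {2, 3, 4, 5, 6, 7} — 6 values for 6 variables — and 4 appears only in X's list, so X = 4.
The 5 still-open variables draw from only 5 values {2, 3, 5, 6, 7}, so each is used; only Y can be 6, hence Y = 6.

6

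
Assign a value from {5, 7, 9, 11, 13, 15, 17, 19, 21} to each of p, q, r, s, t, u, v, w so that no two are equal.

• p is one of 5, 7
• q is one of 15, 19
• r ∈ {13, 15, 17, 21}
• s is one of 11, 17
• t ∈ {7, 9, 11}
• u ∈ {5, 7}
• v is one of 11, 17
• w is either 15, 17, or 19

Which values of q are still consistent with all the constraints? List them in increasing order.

15, 19

p and u share exactly the 2 values {5, 7}; by pigeonhole those values go to them, so strike 5, 7 from t.
The 2 variables s and v are confined to {11, 17}, which locks those values in; drop them from r, t, w.
t has just one choice, so t = 9.
q and w share exactly the 2 values {15, 19}; by pigeonhole those values go to them, so strike 15, 19 from r.
No further eliminations apply; q can still be any of 15, 19.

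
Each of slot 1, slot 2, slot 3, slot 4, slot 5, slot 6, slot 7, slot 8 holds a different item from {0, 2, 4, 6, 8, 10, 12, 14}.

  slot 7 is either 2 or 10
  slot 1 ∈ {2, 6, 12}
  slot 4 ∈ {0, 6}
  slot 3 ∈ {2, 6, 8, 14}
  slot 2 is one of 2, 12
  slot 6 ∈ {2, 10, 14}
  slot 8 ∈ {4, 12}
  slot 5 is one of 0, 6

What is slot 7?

The 8 variables together cover exactly {0, 2, 4, 6, 8, 10, 12, 14} — 8 values for 8 variables — and 4 appears only in slot 8's list, so slot 8 = 4.
Among the 7 still-open variables, 8 fits only slot 3 (and all 7 values in {0, 2, 6, 8, 10, 12, 14} must be used), so slot 3 = 8.
The 6 still-open variables together cover exactly {0, 2, 6, 10, 12, 14} — 6 values for 6 variables — and 14 appears only in slot 6's list, so slot 6 = 14.
The 5 still-open variables draw from only 5 values {0, 2, 6, 10, 12}, so each is used; only slot 7 can be 10, hence slot 7 = 10.

10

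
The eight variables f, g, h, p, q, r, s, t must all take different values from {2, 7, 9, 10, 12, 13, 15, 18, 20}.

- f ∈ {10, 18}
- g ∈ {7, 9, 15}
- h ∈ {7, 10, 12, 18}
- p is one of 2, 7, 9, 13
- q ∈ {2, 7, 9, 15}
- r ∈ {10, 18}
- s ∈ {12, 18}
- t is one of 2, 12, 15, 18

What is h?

Among the 8 variables, 13 fits only p (and all 8 values in {2, 7, 9, 10, 12, 13, 15, 18} must be used), so p = 13.
The 2 variables f and r are confined to {10, 18}, which locks those values in; drop them from h, s, t.
s has just one choice, so s = 12. Eliminate 12 elsewhere: h, t.
So h = 7.

7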